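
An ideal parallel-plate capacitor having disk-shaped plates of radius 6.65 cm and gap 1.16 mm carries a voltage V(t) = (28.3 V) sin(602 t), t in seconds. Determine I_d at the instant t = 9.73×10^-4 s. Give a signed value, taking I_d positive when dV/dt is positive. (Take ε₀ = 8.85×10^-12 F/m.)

C = ε₀A/d = (8.85×10^-12)(0.01389)/(1.16×10^-3) = 1.060×10^-10 F. dV/dt = V₀ω·cos(ωt); at ωt = 0.585746 rad this factor is 0.8333.
I_d = C dV/dt = (1.060×10^-10)(28.3)(602)(0.8333) = 1.50×10^-6 A.

1.50×10^-6 A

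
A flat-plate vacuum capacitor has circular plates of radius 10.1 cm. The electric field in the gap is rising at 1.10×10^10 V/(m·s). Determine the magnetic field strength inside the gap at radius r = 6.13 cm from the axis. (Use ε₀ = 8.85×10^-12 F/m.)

3.75×10^-9 T

Total displacement current: I_d = ε₀(πR²)(dE/dt) = (8.85×10^-12)(0.03205)(1.10×10^10) = 3.120×10^-3 A.
∮B·dl = μ₀ I_d,enc with I_d,enc = I_d r²/R² = 1.149×10^-3 A; so B = μ₀ I_d,enc/(2πr) = 3.75×10^-9 T.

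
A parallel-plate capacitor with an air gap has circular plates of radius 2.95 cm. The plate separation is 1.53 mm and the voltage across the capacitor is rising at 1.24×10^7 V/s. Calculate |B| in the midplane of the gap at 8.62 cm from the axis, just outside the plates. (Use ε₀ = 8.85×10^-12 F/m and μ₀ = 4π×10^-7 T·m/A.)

4.55×10^-10 T

dE/dt = (dV/dt)/d = 8.105×10^9 V/(m·s); I_d = ε₀(πR²)(dE/dt) = (8.85×10^-12)(2.734×10^-3)(8.105×10^9) = 1.961×10^-4 A.
For r ≥ R the full I_d is enclosed: B = μ₀ I_d/(2πr) = (4π×10^-7)(1.961×10^-4)/(2π·0.0862) = 4.55×10^-10 T.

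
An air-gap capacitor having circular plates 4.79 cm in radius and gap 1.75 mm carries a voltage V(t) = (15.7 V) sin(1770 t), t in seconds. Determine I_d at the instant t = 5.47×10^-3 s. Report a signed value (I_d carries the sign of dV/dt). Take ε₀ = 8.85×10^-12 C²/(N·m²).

-9.80×10^-7 A

dV/dt = (15.7)(1770)·cos(9.6819) = -2.688×10^4 V/s.
I_d = C dV/dt with C = ε₀A/d = (8.85×10^-12)(7.208×10^-3)/(1.75×10^-3) = 3.645×10^-11 F, so I_d = (3.645×10^-11)(-2.688×10^4) = -9.80×10^-7 A.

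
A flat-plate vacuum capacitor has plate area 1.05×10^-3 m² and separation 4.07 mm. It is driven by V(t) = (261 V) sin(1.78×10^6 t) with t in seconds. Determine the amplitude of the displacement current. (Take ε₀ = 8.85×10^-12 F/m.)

1.06×10^-3 A

C = ε₀A/d = (8.85×10^-12)(1.05×10^-3)/(4.07×10^-3) = 2.283×10^-12 F; ω = 1.78×10^6 rad/s.
I_d = C dV/dt, so |I_d|_max = C V₀ ω = (2.283×10^-12)(261)(1.78×10^6) = 1.06×10^-3 A.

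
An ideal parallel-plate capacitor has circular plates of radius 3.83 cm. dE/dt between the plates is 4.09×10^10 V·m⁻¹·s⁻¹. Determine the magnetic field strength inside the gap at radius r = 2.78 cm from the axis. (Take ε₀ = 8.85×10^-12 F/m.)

I_d = ε₀ dΦ_E/dt = ε₀ πR² (dE/dt) = (8.85×10^-12)(4.608×10^-3)(4.09×10^10) = 1.668×10^-3 A through the full plate area.
An Ampèrian loop of radius r encloses a fraction (r/R)² of I_d. Then B·2πr = μ₀ I_d (r/R)², giving B = μ₀ I_d r/(2πR²) = 6.32×10^-9 T.

6.32×10^-9 T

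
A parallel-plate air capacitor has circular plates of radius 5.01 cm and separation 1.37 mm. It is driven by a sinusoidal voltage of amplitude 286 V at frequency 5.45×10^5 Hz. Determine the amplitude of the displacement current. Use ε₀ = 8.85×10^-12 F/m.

0.0499 A

C = ε₀A/d = (8.85×10^-12)(7.885×10^-3)/(1.37×10^-3) = 5.094×10^-11 F; ω = 2πf = 3.424×10^6 rad/s.
I_d = C dV/dt, so |I_d|_max = C V₀ ω = (5.094×10^-11)(286)(3.424×10^6) = 0.0499 A.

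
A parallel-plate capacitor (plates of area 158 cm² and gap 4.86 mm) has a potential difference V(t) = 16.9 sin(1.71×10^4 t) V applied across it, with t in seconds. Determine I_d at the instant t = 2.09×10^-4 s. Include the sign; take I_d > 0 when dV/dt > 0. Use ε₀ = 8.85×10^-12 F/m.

-7.55×10^-6 A

dE/dt = (V₀ω/d)·cos(ωt) with ωt = 3.5739 rad: (16.9)(1.71×10^4)(-0.9080)/(4.86×10^-3) = -5.399×10^7 V/(m·s).
I_d = ε₀ A dE/dt = (8.85×10^-12)(0.0158)(-5.399×10^7) = -7.55×10^-6 A.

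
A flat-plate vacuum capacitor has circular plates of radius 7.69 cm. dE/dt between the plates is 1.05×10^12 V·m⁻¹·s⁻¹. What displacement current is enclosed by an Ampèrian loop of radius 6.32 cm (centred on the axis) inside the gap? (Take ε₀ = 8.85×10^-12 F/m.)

0.117 A

I_d = ε₀ dΦ_E/dt = ε₀ πR² (dE/dt) = (8.85×10^-12)(0.01858)(1.05×10^12) = 0.1727 A through the full plate area.
Through an area πr² the displacement current is I_d·(πr²/πR²) = I_d (r/R)² = 0.117 A.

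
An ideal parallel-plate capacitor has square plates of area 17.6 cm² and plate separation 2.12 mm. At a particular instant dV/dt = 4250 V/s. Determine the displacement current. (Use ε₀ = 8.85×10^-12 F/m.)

3.12×10^-8 A

E = V/d so dE/dt = (dV/dt)/d = 2.005×10^6 V/(m·s), and I_d = ε₀ A dE/dt = (8.85×10^-12)(1.76×10^-3)(2.005×10^6) = 3.12×10^-8 A.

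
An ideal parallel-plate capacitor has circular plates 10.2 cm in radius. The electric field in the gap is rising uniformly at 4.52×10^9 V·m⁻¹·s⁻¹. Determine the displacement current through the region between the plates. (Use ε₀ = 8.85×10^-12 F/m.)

1.31×10^-3 A

With a uniform field, Φ_E = EA, so I_d = ε₀ A dE/dt = 1.31×10^-3 A.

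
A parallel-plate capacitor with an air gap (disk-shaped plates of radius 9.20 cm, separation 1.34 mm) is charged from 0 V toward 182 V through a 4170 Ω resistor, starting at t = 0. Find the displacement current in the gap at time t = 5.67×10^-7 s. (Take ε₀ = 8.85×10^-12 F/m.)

C = ε₀A/d = (8.85×10^-12)(0.02659)/(1.34×10^-3) = 1.756×10^-10 F and τ = RC = 7.323×10^-7 s. I_d in the gap equals the RC charging current.
I_d(t) = (V₀/R) e^(−t/τ) = 0.04365 · e^(−0.7743) = 0.0201 A.

0.0201 A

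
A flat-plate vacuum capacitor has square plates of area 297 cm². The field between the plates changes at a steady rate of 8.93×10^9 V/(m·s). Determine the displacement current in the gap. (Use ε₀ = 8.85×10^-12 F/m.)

I_d = ε₀ A (dE/dt) = (8.85×10^-12)(0.0297 m²)(8.93×10^9) = 2.35×10^-3 A.

2.35×10^-3 A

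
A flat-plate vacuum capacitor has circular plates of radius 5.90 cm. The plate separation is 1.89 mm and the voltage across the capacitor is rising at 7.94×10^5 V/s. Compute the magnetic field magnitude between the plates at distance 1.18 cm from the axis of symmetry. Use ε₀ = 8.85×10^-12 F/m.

dE/dt = (dV/dt)/d = 4.201×10^8 V/(m·s); I_d = ε₀(πR²)(dE/dt) = (8.85×10^-12)(0.01094)(4.201×10^8) = 4.067×10^-5 A.
An Ampèrian loop of radius r encloses a fraction (r/R)² of I_d. Then B·2πr = μ₀ I_d (r/R)², giving B = μ₀ I_d r/(2πR²) = 2.76×10^-11 T.

2.76×10^-11 T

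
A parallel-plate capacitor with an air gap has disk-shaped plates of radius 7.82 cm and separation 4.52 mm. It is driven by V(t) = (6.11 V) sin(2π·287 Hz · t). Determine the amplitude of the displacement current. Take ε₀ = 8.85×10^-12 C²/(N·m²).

4.14×10^-7 A

C = ε₀A/d = (8.85×10^-12)(0.01921)/(4.52×10^-3) = 3.761×10^-11 F; ω = 2πf = 1803 rad/s.
I_d = C dV/dt, so |I_d|_max = C V₀ ω = (3.761×10^-11)(6.11)(1803) = 4.14×10^-7 A.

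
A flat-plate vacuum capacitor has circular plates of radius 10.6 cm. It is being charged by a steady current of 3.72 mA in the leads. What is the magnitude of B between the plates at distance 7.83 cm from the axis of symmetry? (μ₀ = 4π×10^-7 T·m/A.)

No conduction current crosses the gap, so I_d there equals the 3.72×10^-3 A in the leads.
For r < R the Ampère–Maxwell law gives B(2πr) = μ₀ I_d (r²/R²), so B = μ₀ I_d r/(2πR²) = (4π×10^-7)(3.72×10^-3)(0.0783)/(2π·0.106²) = 5.18×10^-9 T.

5.18×10^-9 T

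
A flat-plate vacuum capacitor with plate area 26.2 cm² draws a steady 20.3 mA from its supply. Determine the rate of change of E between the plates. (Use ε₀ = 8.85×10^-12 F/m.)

By continuity, I_d in the gap equals the 20.3 mA flowing in the wire.
Then dE/dt = I_d/(ε₀A) = 8.75×10^11 V/(m·s).

8.75×10^11 V/(m·s)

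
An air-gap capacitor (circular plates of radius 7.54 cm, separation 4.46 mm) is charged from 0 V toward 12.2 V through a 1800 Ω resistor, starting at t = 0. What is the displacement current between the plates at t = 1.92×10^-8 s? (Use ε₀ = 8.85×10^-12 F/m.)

C = ε₀A/d = (8.85×10^-12)(0.01786)/(4.46×10^-3) = 3.544×10^-11 F and τ = RC = 6.379×10^-8 s. I_d in the gap equals the RC charging current.
I_d(t) = (V₀/R) e^(−t/τ) = 6.778×10^-3 · e^(−0.3010) = 5.02×10^-3 A.

5.02×10^-3 A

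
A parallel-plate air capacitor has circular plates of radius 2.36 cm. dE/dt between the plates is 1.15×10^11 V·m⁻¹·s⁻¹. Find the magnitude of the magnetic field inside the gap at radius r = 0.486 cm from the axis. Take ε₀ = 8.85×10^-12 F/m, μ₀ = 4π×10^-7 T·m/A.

3.11×10^-9 T

I_d = ε₀ dΦ_E/dt = ε₀ πR² (dE/dt) = (8.85×10^-12)(1.750×10^-3)(1.15×10^11) = 1.781×10^-3 A through the full plate area.
∮B·dl = μ₀ I_d,enc with I_d,enc = I_d r²/R² = 7.553×10^-5 A; so B = μ₀ I_d,enc/(2πr) = 3.11×10^-9 T.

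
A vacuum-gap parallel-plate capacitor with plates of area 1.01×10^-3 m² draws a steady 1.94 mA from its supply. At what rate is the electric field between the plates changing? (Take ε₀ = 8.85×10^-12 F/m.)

2.17×10^11 V/(m·s)

The displacement current between the plates equals the conduction current, I_d = 1.94 mA.
Then dE/dt = I_d/(ε₀A) = 2.17×10^11 V/(m·s).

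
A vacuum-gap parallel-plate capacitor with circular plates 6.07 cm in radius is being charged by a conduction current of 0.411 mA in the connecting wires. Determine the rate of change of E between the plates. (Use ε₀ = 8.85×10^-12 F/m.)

By continuity, I_d in the gap equals the 0.411 mA flowing in the wire.
Since I_d = ε₀ A dE/dt, dE/dt = I_d/(ε₀A) = (4.11×10^-4)/((8.85×10^-12)(0.01158)) = 4.01×10^9 V/(m·s).

4.01×10^9 V/(m·s)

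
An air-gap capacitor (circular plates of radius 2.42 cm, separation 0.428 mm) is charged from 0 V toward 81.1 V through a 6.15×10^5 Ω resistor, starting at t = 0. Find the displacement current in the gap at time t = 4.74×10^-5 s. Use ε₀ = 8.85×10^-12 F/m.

C = ε₀A/d = (8.85×10^-12)(1.840×10^-3)/(4.28×10^-4) = 3.805×10^-11 F, so τ = RC = 2.340×10^-5 s.
The conduction current is I(t) = (V₀/R) e^(−t/τ), and the displacement current between the plates equals it.
t/τ = 2.026; I_d = (81.1/6.15×10^5) · e^(−2.026) = (1.319×10^-4)(0.1319) = 1.74×10^-5 A.

1.74×10^-5 A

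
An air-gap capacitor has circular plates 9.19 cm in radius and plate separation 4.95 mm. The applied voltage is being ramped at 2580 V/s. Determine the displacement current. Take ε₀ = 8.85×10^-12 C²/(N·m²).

The field between the plates is E = V/d, so dE/dt = (2580)/(4.95×10^-3 m) = 5.212×10^5 V/(m·s).
I_d = ε₀ A (dE/dt) = (8.85×10^-12)(0.02653)(5.212×10^5) = 1.22×10^-7 A.

1.22×10^-7 A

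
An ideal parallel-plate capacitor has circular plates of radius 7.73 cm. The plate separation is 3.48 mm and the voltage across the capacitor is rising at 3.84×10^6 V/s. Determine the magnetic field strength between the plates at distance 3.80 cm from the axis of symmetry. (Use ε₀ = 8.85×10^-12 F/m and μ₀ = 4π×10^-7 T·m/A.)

2.33×10^-10 T

I_d = C dV/dt with C = ε₀πR²/d = 4.773×10^-11 F, so I_d = (4.773×10^-11)(3.84×10^6) = 1.833×10^-4 A.
An Ampèrian loop of radius r encloses a fraction (r/R)² of I_d. Then B·2πr = μ₀ I_d (r/R)², giving B = μ₀ I_d r/(2πR²) = 2.33×10^-10 T.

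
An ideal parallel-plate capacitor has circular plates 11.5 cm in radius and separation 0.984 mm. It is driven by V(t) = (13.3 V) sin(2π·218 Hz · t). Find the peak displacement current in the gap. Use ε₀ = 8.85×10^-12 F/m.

C = ε₀A/d = (8.85×10^-12)(0.04155)/(9.84×10^-4) = 3.737×10^-10 F; ω = 2πf = 1370 rad/s.
I_d = C dV/dt, so |I_d|_max = C V₀ ω = (3.737×10^-10)(13.3)(1370) = 6.81×10^-6 A.

6.81×10^-6 A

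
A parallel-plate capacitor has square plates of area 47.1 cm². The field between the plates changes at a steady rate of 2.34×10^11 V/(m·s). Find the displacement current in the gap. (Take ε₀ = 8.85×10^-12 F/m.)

9.75×10^-3 A

With a uniform field, Φ_E = EA, so I_d = ε₀ A dE/dt = 9.75×10^-3 A.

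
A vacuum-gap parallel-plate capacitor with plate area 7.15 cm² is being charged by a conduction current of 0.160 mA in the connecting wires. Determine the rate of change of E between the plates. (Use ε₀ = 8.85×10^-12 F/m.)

2.53×10^10 V/(m·s)

Charge continuity gives I_d = I = 1.60×10^-4 A between the plates.
Then dE/dt = I_d/(ε₀A) = 2.53×10^10 V/(m·s).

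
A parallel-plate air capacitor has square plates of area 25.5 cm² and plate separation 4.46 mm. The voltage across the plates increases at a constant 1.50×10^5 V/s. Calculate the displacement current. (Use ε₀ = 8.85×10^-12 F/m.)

7.59×10^-7 A

C = ε₀A/d = (8.85×10^-12)(2.55×10^-3)/(4.46×10^-3) = 5.060×10^-12 F.
I_d = C dV/dt = (5.060×10^-12)(1.50×10^5) = 7.59×10^-7 A.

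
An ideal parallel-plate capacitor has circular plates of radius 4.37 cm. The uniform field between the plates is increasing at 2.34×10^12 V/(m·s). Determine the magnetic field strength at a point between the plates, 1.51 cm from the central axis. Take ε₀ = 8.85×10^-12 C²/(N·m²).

Through the whole plate area (πR² = 5.999×10^-3 m²), I_d = ε₀ πR² dE/dt = 0.1242 A.
For r < R the Ampère–Maxwell law gives B(2πr) = μ₀ I_d (r²/R²), so B = μ₀ I_d r/(2πR²) = (4π×10^-7)(0.1242)(0.0151)/(2π·0.0437²) = 1.96×10^-7 T.

1.96×10^-7 T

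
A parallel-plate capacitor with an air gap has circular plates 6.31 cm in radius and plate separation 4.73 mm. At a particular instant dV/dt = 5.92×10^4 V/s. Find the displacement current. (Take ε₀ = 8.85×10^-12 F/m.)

1.39×10^-6 A

C = ε₀A/d = (8.85×10^-12)(0.01251)/(4.73×10^-3) = 2.341×10^-11 F.
I_d = C dV/dt = (2.341×10^-11)(5.92×10^4) = 1.39×10^-6 A.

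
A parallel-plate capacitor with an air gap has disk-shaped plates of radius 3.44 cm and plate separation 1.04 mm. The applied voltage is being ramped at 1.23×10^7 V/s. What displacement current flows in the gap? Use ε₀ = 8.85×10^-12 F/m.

3.89×10^-4 A

C = ε₀A/d = (8.85×10^-12)(3.718×10^-3)/(1.04×10^-3) = 3.164×10^-11 F.
I_d = C dV/dt = (3.164×10^-11)(1.23×10^7) = 3.89×10^-4 A.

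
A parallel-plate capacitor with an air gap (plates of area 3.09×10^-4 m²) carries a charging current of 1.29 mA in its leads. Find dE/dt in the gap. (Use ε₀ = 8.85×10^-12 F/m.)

Charge continuity gives I_d = I = 1.29×10^-3 A between the plates.
Then dE/dt = I_d/(ε₀A) = 4.72×10^11 V/(m·s).

4.72×10^11 V/(m·s)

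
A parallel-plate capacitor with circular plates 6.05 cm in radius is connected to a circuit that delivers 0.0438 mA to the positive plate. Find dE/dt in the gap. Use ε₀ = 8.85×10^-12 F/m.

4.30×10^8 V/(m·s)

By continuity, I_d in the gap equals the 0.0438 mA flowing in the wire.
Then dE/dt = I_d/(ε₀A) = 4.30×10^8 V/(m·s).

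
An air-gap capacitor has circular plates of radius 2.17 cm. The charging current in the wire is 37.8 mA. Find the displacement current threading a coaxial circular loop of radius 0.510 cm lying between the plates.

2.09×10^-3 A

By continuity the displacement current in the gap matches the conduction current: I_d = 0.0378 A.
Through an area πr² the displacement current is I_d·(πr²/πR²) = I_d (r/R)² = 2.09×10^-3 A.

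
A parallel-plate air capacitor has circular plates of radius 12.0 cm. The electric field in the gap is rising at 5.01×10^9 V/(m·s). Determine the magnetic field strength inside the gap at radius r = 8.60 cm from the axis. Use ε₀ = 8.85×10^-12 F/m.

I_d = ε₀ dΦ_E/dt = ε₀ πR² (dE/dt) = (8.85×10^-12)(0.04524)(5.01×10^9) = 2.006×10^-3 A through the full plate area.
An Ampèrian loop of radius r encloses a fraction (r/R)² of I_d. Then B·2πr = μ₀ I_d (r/R)², giving B = μ₀ I_d r/(2πR²) = 2.40×10^-9 T.

2.40×10^-9 T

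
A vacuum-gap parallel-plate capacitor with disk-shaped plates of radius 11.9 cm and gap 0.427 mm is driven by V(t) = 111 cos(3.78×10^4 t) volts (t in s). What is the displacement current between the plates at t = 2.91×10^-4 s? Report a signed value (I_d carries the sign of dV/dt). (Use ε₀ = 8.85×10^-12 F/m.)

dE/dt = (V₀ω/d)·−sin(ωt) with ωt = 10.9998 rad: (111)(3.78×10^4)(1.000)/(4.27×10^-4) = 9.826×10^9 V/(m·s).
I_d = ε₀ A dE/dt = (8.85×10^-12)(0.04449)(9.826×10^9) = 3.87×10^-3 A.

3.87×10^-3 A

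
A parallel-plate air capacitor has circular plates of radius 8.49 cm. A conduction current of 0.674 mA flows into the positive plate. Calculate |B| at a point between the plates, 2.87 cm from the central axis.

Between the plates the displacement current equals the wire current: I_d = 0.674 mA = 6.74×10^-4 A.
∮B·dl = μ₀ I_d,enc with I_d,enc = I_d r²/R² = 7.702×10^-5 A; so B = μ₀ I_d,enc/(2πr) = 5.37×10^-10 T.

5.37×10^-10 T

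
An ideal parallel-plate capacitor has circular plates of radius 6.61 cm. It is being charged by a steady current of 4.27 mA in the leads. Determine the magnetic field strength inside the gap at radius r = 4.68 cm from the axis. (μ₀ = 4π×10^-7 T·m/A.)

Between the plates the displacement current equals the wire current: I_d = 4.27 mA = 4.27×10^-3 A.
∮B·dl = μ₀ I_d,enc with I_d,enc = I_d r²/R² = 2.141×10^-3 A; so B = μ₀ I_d,enc/(2πr) = 9.15×10^-9 T.

9.15×10^-9 T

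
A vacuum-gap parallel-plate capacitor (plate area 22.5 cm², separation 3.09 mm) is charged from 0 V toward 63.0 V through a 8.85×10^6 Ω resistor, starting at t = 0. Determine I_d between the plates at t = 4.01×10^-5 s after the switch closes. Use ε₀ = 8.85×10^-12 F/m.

C = ε₀A/d = (8.85×10^-12)(2.25×10^-3)/(3.09×10^-3) = 6.444×10^-12 F, so τ = RC = 5.703×10^-5 s.
The conduction current is I(t) = (V₀/R) e^(−t/τ), and the displacement current between the plates equals it.
t/τ = 0.7031; I_d = (63.0/8.85×10^6) · e^(−0.7031) = (7.119×10^-6)(0.4950) = 3.52×10^-6 A.

3.52×10^-6 A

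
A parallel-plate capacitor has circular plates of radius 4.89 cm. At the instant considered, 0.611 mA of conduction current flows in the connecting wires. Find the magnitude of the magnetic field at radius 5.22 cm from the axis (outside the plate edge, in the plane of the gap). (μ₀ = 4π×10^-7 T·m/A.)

2.34×10^-9 T

Between the plates the displacement current equals the wire current: I_d = 0.611 mA = 6.11×10^-4 A.
With r > R the enclosed displacement current is the full I_d; B = μ₀ I_d / (2πr) = 2.34×10^-9 T.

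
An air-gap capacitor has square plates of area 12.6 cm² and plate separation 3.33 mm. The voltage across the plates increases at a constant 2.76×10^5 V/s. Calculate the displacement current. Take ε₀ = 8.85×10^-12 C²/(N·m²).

9.24×10^-7 A

C = ε₀A/d = (8.85×10^-12)(1.26×10^-3)/(3.33×10^-3) = 3.349×10^-12 F.
I_d = C dV/dt = (3.349×10^-12)(2.76×10^5) = 9.24×10^-7 A.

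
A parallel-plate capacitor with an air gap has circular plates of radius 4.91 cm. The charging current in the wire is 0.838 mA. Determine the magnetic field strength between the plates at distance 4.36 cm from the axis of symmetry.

By continuity the displacement current in the gap matches the conduction current: I_d = 8.38×10^-4 A.
∮B·dl = μ₀ I_d,enc with I_d,enc = I_d r²/R² = 6.608×10^-4 A; so B = μ₀ I_d,enc/(2πr) = 3.03×10^-9 T.

3.03×10^-9 T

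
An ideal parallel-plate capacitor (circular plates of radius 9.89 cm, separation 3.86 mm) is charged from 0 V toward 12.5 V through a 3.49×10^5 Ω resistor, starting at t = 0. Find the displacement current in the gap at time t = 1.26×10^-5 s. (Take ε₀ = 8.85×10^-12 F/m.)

2.15×10^-5 A

C = ε₀A/d = (8.85×10^-12)(0.03073)/(3.86×10^-3) = 7.046×10^-11 F, so τ = RC = 2.459×10^-5 s.
The conduction current is I(t) = (V₀/R) e^(−t/τ), and the displacement current between the plates equals it.
t/τ = 0.5124; I_d = (12.5/3.49×10^5) · e^(−0.5124) = (3.582×10^-5)(0.5991) = 2.15×10^-5 A.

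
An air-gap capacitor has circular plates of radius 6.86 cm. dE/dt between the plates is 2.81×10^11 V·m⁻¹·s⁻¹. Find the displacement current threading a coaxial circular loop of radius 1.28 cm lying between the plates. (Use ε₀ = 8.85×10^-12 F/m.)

1.28×10^-3 A

I_d = ε₀ dΦ_E/dt = ε₀ πR² (dE/dt) = (8.85×10^-12)(0.01478)(2.81×10^11) = 0.03676 A through the full plate area.
The field is uniform, so I_d,enc = I_d (r/R)² = (0.03676)(1.28/6.86)² = 1.28×10^-3 A.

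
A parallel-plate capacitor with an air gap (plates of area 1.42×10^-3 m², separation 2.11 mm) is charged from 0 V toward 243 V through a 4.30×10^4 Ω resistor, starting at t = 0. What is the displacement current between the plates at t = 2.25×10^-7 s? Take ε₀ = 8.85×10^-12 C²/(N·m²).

C = ε₀A/d = (8.85×10^-12)(1.42×10^-3)/(2.11×10^-3) = 5.956×10^-12 F, so τ = RC = 2.561×10^-7 s.
The conduction current is I(t) = (V₀/R) e^(−t/τ), and the displacement current between the plates equals it.
t/τ = 0.8786; I_d = (243/4.30×10^4) · e^(−0.8786) = (5.651×10^-3)(0.4154) = 2.35×10^-3 A.

2.35×10^-3 A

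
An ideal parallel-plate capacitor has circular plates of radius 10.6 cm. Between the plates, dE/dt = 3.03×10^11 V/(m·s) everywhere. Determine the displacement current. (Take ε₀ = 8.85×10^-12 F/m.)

0.0947 A

The displacement current is ε₀ times dΦ_E/dt = ε₀ A dE/dt = (8.85×10^-12)(0.03530)(3.03×10^11) = 0.0947 A.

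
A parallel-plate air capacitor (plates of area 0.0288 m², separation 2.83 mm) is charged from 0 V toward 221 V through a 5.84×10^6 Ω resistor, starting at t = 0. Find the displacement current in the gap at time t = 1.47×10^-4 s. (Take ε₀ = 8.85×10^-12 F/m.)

2.86×10^-5 A

With C = ε₀A/d = (8.85×10^-12)(0.0288)/(2.83×10^-3) = 9.006×10^-11 F, the time constant is τ = RC = 5.260×10^-4 s, so t/τ = 0.2795 and e^(−t/τ) = 0.7562.
I_d = I_cond = (V₀/R) e^(−t/τ) = (3.784×10^-5)(0.7562) = 2.86×10^-5 A.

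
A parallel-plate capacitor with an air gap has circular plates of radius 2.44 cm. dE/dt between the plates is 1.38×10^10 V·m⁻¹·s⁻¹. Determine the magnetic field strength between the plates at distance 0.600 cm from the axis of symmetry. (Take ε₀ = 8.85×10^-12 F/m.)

Total displacement current: I_d = ε₀(πR²)(dE/dt) = (8.85×10^-12)(1.870×10^-3)(1.38×10^10) = 2.284×10^-4 A.
For r < R the Ampère–Maxwell law gives B(2πr) = μ₀ I_d (r²/R²), so B = μ₀ I_d r/(2πR²) = (4π×10^-7)(2.284×10^-4)(6.00×10^-3)/(2π·0.0244²) = 4.60×10^-10 T.

4.60×10^-10 T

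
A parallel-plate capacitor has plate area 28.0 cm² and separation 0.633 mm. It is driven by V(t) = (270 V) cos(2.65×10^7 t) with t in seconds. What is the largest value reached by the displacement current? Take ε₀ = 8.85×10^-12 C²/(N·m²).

0.280 A

(dE/dt)_max = V₀ω/d = 1.130×10^13 V/(m·s); ω = 2.65×10^7 rad/s.
I_d,max = ε₀ A (dE/dt)_max = (8.85×10^-12)(2.80×10^-3)(1.130×10^13) = 0.280 A.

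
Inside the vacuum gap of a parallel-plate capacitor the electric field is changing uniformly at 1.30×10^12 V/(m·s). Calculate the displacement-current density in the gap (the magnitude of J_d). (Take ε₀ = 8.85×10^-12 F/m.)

11.5 A/m²

J_d = ε₀ ∂E/∂t, so J_d = 11.5 A/m².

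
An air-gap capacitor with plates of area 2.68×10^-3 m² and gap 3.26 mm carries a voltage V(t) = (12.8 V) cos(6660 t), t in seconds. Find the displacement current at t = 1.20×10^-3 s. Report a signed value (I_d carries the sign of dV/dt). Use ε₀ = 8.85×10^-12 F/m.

-6.14×10^-7 A

C = ε₀A/d = (8.85×10^-12)(2.68×10^-3)/(3.26×10^-3) = 7.275×10^-12 F. dV/dt = V₀ω·−sin(ωt); at ωt = 7.992 rad this factor is -0.9905.
I_d = C dV/dt = (7.275×10^-12)(12.8)(6660)(-0.9905) = -6.14×10^-7 A.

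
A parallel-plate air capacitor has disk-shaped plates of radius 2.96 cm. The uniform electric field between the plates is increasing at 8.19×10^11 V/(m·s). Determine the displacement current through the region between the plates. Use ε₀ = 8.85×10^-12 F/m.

0.0200 A

I_d = ε₀ A (dE/dt) = (8.85×10^-12)(2.753×10^-3 m²)(8.19×10^11) = 0.0200 A.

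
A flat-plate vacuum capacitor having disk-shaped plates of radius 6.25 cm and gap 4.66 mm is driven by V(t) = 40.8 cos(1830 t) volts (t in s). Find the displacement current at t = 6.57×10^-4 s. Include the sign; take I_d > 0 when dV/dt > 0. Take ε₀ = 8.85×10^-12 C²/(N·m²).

dE/dt = (V₀ω/d)·−sin(ωt) with ωt = 1.20231 rad: (40.8)(1830)(-0.9329)/(4.66×10^-3) = -1.495×10^7 V/(m·s).
I_d = ε₀ A dE/dt = (8.85×10^-12)(0.01227)(-1.495×10^7) = -1.62×10^-6 A.

-1.62×10^-6 A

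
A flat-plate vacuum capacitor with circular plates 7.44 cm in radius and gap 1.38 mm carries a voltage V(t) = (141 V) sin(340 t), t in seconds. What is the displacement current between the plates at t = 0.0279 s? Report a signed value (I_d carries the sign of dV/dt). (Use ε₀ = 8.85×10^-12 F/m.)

dE/dt = (V₀ω/d)·cos(ωt) with ωt = 9.486 rad: (141)(340)(-0.9981)/(1.38×10^-3) = -3.467×10^7 V/(m·s).
I_d = ε₀ A dE/dt = (8.85×10^-12)(0.01739)(-3.467×10^7) = -5.34×10^-6 A.

-5.34×10^-6 A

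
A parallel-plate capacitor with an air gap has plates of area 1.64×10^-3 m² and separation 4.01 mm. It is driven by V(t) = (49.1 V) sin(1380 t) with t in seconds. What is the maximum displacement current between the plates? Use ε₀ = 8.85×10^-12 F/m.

2.45×10^-7 A

The displacement current equals the conduction current C dV/dt, which peaks at C V₀ ω.
With C = ε₀A/d = (8.85×10^-12)(1.64×10^-3)/(4.01×10^-3) = 3.619×10^-12 F and ω = 1380 rad/s, I_d,max = (3.619×10^-12)(49.1)(1380) = 2.45×10^-7 A.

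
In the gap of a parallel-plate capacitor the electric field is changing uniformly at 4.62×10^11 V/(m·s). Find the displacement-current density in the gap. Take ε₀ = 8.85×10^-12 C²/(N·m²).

J_d = ε₀ ∂E/∂t, so J_d = 4.09 A/m².

4.09 A/m²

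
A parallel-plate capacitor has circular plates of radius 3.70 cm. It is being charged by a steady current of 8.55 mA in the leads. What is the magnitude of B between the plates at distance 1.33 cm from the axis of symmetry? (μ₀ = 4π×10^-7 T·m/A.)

1.66×10^-8 T

By continuity the displacement current in the gap matches the conduction current: I_d = 8.55×10^-3 A.
An Ampèrian loop of radius r encloses a fraction (r/R)² of I_d. Then B·2πr = μ₀ I_d (r/R)², giving B = μ₀ I_d r/(2πR²) = 1.66×10^-8 T.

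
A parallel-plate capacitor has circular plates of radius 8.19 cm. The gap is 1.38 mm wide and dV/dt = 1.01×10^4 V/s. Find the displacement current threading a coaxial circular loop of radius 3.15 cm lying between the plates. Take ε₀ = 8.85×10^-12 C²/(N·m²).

I_d = C dV/dt with C = ε₀πR²/d = 1.351×10^-10 F, so I_d = (1.351×10^-10)(1.01×10^4) = 1.365×10^-6 A.
The field is uniform, so I_d,enc = I_d (r/R)² = (1.365×10^-6)(3.15/8.19)² = 2.02×10^-7 A.

2.02×10^-7 A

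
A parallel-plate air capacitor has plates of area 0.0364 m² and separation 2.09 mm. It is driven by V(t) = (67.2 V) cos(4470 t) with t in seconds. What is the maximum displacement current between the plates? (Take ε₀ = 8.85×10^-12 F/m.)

C = ε₀A/d = (8.85×10^-12)(0.0364)/(2.09×10^-3) = 1.541×10^-10 F; ω = 4470 rad/s.
I_d = C dV/dt, so |I_d|_max = C V₀ ω = (1.541×10^-10)(67.2)(4470) = 4.63×10^-5 A.

4.63×10^-5 A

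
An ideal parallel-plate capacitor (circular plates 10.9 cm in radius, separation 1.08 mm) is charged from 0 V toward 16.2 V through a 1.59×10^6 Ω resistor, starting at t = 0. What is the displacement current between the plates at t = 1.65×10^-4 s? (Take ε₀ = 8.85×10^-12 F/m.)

C = ε₀A/d = (8.85×10^-12)(0.03733)/(1.08×10^-3) = 3.059×10^-10 F and τ = RC = 4.864×10^-4 s. I_d in the gap equals the RC charging current.
I_d(t) = (V₀/R) e^(−t/τ) = 1.019×10^-5 · e^(−0.3392) = 7.26×10^-6 A.

7.26×10^-6 A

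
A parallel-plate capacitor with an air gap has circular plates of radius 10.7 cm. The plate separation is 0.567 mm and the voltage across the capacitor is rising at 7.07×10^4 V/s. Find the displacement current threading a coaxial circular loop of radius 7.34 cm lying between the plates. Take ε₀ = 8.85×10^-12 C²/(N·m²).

dE/dt = (dV/dt)/d = 1.247×10^8 V/(m·s); I_d = ε₀(πR²)(dE/dt) = (8.85×10^-12)(0.03597)(1.247×10^8) = 3.970×10^-5 A.
Since J_d is uniform, the enclosed fraction is (r/R)² = 0.4706, giving I_d,enc = 1.87×10^-5 A.

1.87×10^-5 A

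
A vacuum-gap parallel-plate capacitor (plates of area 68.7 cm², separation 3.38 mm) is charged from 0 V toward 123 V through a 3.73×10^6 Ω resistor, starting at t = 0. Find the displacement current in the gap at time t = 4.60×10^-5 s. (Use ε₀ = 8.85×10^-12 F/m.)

C = ε₀A/d = (8.85×10^-12)(6.87×10^-3)/(3.38×10^-3) = 1.799×10^-11 F, so τ = RC = 6.710×10^-5 s.
The conduction current is I(t) = (V₀/R) e^(−t/τ), and the displacement current between the plates equals it.
t/τ = 0.6855; I_d = (123/3.73×10^6) · e^(−0.6855) = (3.298×10^-5)(0.5038) = 1.66×10^-5 A.

1.66×10^-5 A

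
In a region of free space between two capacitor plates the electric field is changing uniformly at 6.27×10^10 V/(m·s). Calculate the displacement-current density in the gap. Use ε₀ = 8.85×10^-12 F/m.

0.555 A/m²

The displacement-current density is ε₀ ∂E/∂t = (8.85×10^-12)(6.27×10^10) = 0.555 A/m².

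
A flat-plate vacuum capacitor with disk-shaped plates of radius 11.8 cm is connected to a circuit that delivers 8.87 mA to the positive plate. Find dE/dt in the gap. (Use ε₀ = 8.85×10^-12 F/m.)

Charge continuity gives I_d = I = 8.87×10^-3 A between the plates.
Since I_d = ε₀ A dE/dt, dE/dt = I_d/(ε₀A) = (8.87×10^-3)/((8.85×10^-12)(0.04374)) = 2.29×10^10 V/(m·s).

2.29×10^10 V/(m·s)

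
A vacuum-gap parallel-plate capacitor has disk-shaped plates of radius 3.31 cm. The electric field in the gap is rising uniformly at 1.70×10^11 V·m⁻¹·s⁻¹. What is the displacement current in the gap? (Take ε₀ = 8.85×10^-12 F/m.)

I_d = ε₀ A (dE/dt) = (8.85×10^-12)(3.442×10^-3 m²)(1.70×10^11) = 5.18×10^-3 A.

5.18×10^-3 A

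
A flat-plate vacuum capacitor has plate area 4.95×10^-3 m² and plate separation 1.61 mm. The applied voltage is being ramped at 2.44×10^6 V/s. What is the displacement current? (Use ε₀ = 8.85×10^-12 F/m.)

6.64×10^-5 A

E = V/d so dE/dt = (dV/dt)/d = 1.516×10^9 V/(m·s), and I_d = ε₀ A dE/dt = (8.85×10^-12)(4.95×10^-3)(1.516×10^9) = 6.64×10^-5 A.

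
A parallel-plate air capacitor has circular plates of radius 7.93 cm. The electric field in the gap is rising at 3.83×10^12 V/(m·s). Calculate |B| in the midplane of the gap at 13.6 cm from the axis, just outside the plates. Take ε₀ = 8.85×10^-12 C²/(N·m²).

Total displacement current: I_d = ε₀(πR²)(dE/dt) = (8.85×10^-12)(0.01976)(3.83×10^12) = 0.6698 A.
With r > R the enclosed displacement current is the full I_d; B = μ₀ I_d / (2πr) = 9.85×10^-7 T.

9.85×10^-7 T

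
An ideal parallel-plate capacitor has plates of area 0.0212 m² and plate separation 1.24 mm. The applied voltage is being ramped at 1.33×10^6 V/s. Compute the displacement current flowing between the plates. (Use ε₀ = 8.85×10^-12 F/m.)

The displacement current equals the charging current C dV/dt. With C = ε₀A/d = (8.85×10^-12)(0.0212)/(1.24×10^-3) = 1.513×10^-10 F, I_d = (1.513×10^-10)(1.33×10^6) = 2.01×10^-4 A.

2.01×10^-4 A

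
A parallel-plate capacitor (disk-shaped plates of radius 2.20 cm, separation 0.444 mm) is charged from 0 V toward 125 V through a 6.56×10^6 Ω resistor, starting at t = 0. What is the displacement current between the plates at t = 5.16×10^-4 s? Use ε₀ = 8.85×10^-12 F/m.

1.42×10^-6 A

With C = ε₀A/d = (8.85×10^-12)(1.521×10^-3)/(4.44×10^-4) = 3.032×10^-11 F, the time constant is τ = RC = 1.989×10^-4 s, so t/τ = 2.594 and e^(−t/τ) = 0.07472.
I_d = I_cond = (V₀/R) e^(−t/τ) = (1.905×10^-5)(0.07472) = 1.42×10^-6 A.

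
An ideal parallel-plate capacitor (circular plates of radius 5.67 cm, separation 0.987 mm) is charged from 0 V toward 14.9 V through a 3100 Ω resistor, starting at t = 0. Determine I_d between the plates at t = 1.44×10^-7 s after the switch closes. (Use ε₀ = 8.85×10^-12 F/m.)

With C = ε₀A/d = (8.85×10^-12)(0.01010)/(9.87×10^-4) = 9.056×10^-11 F, the time constant is τ = RC = 2.807×10^-7 s, so t/τ = 0.5130 and e^(−t/τ) = 0.5987.
I_d = I_cond = (V₀/R) e^(−t/τ) = (4.806×10^-3)(0.5987) = 2.88×10^-3 A.

2.88×10^-3 A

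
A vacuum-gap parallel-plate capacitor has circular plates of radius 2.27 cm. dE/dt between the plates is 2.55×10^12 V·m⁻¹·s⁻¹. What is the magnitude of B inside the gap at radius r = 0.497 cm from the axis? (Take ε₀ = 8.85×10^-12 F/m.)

7.05×10^-8 T

I_d = ε₀ dΦ_E/dt = ε₀ πR² (dE/dt) = (8.85×10^-12)(1.619×10^-3)(2.55×10^12) = 0.03654 A through the full plate area.
∮B·dl = μ₀ I_d,enc with I_d,enc = I_d r²/R² = 1.752×10^-3 A; so B = μ₀ I_d,enc/(2πr) = 7.05×10^-8 T.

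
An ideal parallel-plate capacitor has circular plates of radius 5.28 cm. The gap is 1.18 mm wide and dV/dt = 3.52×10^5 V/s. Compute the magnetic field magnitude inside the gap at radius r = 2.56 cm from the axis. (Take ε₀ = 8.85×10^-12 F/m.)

4.25×10^-11 T

I_d = C dV/dt with C = ε₀πR²/d = 6.569×10^-11 F, so I_d = (6.569×10^-11)(3.52×10^5) = 2.312×10^-5 A.
An Ampèrian loop of radius r encloses a fraction (r/R)² of I_d. Then B·2πr = μ₀ I_d (r/R)², giving B = μ₀ I_d r/(2πR²) = 4.25×10^-11 T.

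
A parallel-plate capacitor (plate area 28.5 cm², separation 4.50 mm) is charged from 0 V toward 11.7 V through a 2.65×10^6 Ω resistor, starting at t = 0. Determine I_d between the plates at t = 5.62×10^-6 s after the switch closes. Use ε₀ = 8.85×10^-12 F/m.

3.02×10^-6 A

C = ε₀A/d = (8.85×10^-12)(2.85×10^-3)/(4.50×10^-3) = 5.605×10^-12 F and τ = RC = 1.485×10^-5 s. I_d in the gap equals the RC charging current.
I_d(t) = (V₀/R) e^(−t/τ) = 4.415×10^-6 · e^(−0.3785) = 3.02×10^-6 A.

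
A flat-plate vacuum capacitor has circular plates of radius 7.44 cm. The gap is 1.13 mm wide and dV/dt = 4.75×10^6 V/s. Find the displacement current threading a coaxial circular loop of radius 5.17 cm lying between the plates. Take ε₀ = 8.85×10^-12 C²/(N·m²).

3.12×10^-4 A

With E = V/d, dE/dt = 4.204×10^9 V/(m·s) and πR² = 0.01739 m², giving I_d = ε₀ πR² dE/dt = 6.470×10^-4 A.
Through an area πr² the displacement current is I_d·(πr²/πR²) = I_d (r/R)² = 3.12×10^-4 A.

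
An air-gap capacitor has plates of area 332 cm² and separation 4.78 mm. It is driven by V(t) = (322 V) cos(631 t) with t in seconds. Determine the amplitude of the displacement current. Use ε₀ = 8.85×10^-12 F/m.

1.25×10^-5 A

The displacement current equals the conduction current C dV/dt, which peaks at C V₀ ω.
With C = ε₀A/d = (8.85×10^-12)(0.0332)/(4.78×10^-3) = 6.147×10^-11 F and ω = 631 rad/s, I_d,max = (6.147×10^-11)(322)(631) = 1.25×10^-5 A.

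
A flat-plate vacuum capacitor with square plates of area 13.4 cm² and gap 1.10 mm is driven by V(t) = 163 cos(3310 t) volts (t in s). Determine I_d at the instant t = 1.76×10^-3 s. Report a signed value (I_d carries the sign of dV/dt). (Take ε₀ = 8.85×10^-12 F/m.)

dV/dt = (163)(3310)·−sin(5.8256) = 2.384×10^5 V/s.
I_d = C dV/dt with C = ε₀A/d = (8.85×10^-12)(1.34×10^-3)/(1.10×10^-3) = 1.078×10^-11 F, so I_d = (1.078×10^-11)(2.384×10^5) = 2.57×10^-6 A.

2.57×10^-6 A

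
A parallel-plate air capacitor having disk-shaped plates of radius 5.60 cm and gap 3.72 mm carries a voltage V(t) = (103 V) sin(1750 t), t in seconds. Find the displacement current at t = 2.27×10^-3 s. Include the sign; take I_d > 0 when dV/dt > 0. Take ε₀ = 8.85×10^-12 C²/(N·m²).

-2.85×10^-6 A

dV/dt = (103)(1750)·cos(3.9725) = -1.215×10^5 V/s.
I_d = C dV/dt with C = ε₀A/d = (8.85×10^-12)(9.852×10^-3)/(3.72×10^-3) = 2.344×10^-11 F, so I_d = (2.344×10^-11)(-1.215×10^5) = -2.85×10^-6 A.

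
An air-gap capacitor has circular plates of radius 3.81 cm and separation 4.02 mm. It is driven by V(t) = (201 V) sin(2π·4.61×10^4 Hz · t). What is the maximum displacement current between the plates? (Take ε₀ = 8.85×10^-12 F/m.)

5.85×10^-4 A

The displacement current equals the conduction current C dV/dt, which peaks at C V₀ ω.
With C = ε₀A/d = (8.85×10^-12)(4.560×10^-3)/(4.02×10^-3) = 1.004×10^-11 F and ω = 2πf = 2.897×10^5 rad/s, I_d,max = (1.004×10^-11)(201)(2.897×10^5) = 5.85×10^-4 A.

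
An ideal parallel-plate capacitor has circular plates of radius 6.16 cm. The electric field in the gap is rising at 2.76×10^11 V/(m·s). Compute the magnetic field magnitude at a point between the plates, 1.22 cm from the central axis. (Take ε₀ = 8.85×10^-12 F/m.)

Through the whole plate area (πR² = 0.01192 m²), I_d = ε₀ πR² dE/dt = 0.02912 A.
An Ampèrian loop of radius r encloses a fraction (r/R)² of I_d. Then B·2πr = μ₀ I_d (r/R)², giving B = μ₀ I_d r/(2πR²) = 1.87×10^-8 T.

1.87×10^-8 T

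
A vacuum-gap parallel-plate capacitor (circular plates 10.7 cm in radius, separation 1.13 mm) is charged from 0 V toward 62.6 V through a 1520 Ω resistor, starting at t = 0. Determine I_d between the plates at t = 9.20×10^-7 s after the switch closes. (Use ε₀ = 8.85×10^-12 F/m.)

With C = ε₀A/d = (8.85×10^-12)(0.03597)/(1.13×10^-3) = 2.817×10^-10 F, the time constant is τ = RC = 4.282×10^-7 s, so t/τ = 2.149 and e^(−t/τ) = 0.1166.
I_d = I_cond = (V₀/R) e^(−t/τ) = (0.04118)(0.1166) = 4.80×10^-3 A.

4.80×10^-3 A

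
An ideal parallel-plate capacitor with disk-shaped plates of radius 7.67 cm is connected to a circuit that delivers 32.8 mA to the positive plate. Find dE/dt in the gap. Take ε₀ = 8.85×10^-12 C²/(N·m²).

Charge continuity gives I_d = I = 0.0328 A between the plates.
Since I_d = ε₀ A dE/dt, dE/dt = I_d/(ε₀A) = (0.0328)/((8.85×10^-12)(0.01848)) = 2.01×10^11 V/(m·s).

2.01×10^11 V/(m·s)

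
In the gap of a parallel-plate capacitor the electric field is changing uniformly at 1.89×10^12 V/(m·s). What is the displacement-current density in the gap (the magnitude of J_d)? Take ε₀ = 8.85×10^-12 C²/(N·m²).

The displacement-current density is ε₀ ∂E/∂t = (8.85×10^-12)(1.89×10^12) = 16.7 A/m².

16.7 A/m²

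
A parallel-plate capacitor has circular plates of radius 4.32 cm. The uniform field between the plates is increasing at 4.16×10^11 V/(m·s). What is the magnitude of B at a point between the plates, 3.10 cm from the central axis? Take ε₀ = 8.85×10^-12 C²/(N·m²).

7.17×10^-8 T

Total displacement current: I_d = ε₀(πR²)(dE/dt) = (8.85×10^-12)(5.863×10^-3)(4.16×10^11) = 0.02159 A.
∮B·dl = μ₀ I_d,enc with I_d,enc = I_d r²/R² = 0.01112 A; so B = μ₀ I_d,enc/(2πr) = 7.17×10^-8 T.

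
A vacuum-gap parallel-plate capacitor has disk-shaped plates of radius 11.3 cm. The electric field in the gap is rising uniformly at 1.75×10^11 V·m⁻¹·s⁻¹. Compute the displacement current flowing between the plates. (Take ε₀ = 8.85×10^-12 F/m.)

0.0621 A

With a uniform field, Φ_E = EA, so I_d = ε₀ A dE/dt = 0.0621 A.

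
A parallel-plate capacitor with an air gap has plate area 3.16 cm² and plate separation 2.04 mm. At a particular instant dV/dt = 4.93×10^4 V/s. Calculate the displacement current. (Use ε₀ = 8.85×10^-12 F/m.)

The field between the plates is E = V/d, so dE/dt = (4.93×10^4)/(2.04×10^-3 m) = 2.417×10^7 V/(m·s).
I_d = ε₀ A (dE/dt) = (8.85×10^-12)(3.16×10^-4)(2.417×10^7) = 6.76×10^-8 A.

6.76×10^-8 A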